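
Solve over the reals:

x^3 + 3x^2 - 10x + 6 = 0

Possible rational roots are divisors of 6. Testing x = 1 gives 0, so (x - 1) is a factor.
Divide: x^3 + 3x^2 - 10x + 6 = (x - 1)(x^2 + 4x - 6).
Apply the quadratic formula to x^2 + 4x - 6 = 0: x = (-4 +/- sqrt(40))/2, i.e. x ~= 1.1623 or x ~= -5.1623.

x = -5.1623 or x = 1 or x = 1.1623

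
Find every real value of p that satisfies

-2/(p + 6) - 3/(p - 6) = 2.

p = -7.129 or p = 4.629

Multiply both sides by (p + 6)(p - 6):
-2(p - 6) - 3(p + 6) = 2(p + 6)(p - 6).
Expand and collect terms: 2p^2 + 5p - 66 = 0.
By the quadratic formula, p = (-5 +/- sqrt(553)) / 4, so p ~= 4.629 or p ~= -7.129.
Neither value makes a denominator zero (p != -6, p != 6), so both are valid.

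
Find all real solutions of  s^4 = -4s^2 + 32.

Let u = s^2. The equation becomes u^2 + 4u - 32 = 0.
Factor: (u - 4)(u + 8) = 0, so u = 4 or u = -8.
s^2 = 4 gives s = +/-2.
s^2 = -8 < 0 has no real solution.

s = -2 or s = 2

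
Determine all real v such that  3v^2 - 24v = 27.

Bring every term to one side: 3v^2 - 24v - 27 = 0.
Factor: 3(v + 1)(v - 9) = 0.
So v = -1 or v = 9.

v = -1 or v = 9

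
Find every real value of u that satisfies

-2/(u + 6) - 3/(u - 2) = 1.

Multiply both sides by (u + 6)(u - 2):
-2(u - 2) - 3(u + 6) = (u + 6)(u - 2).
Expand and collect terms: u² + 9u + 2 = 0.
By the quadratic formula, u = (-9 ± √73) / 2, so u ≈ -0.228 or u ≈ -8.772.
Neither value makes a denominator zero (u ≠ -6, u ≠ 2), so both are valid.

u = -8.772 or u = -0.228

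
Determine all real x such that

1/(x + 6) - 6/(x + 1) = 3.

Multiply both sides by (x + 6)(x + 1):
(x + 1) - 6(x + 6) = 3(x + 6)(x + 1).
Expand and collect terms: 3x^2 + 26x + 53 = 0.
By the quadratic formula, x = (-26 +/- sqrt(40)) / 6, so x ~= -3.2792 or x ~= -5.3874.
Neither value makes a denominator zero (x != -6, x != -1), so both are valid.

x = -5.3874 or x = -3.2792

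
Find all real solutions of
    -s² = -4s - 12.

s = -2 or s = 6

Bring every term to one side: -s² + 4s + 12 = 0.
Factor: -1(s + 2)(s - 6) = 0.
So s = -2 or s = 6.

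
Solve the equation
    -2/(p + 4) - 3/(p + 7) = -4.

Multiply both sides by (p + 4)(p + 7):
-2(p + 7) - 3(p + 4) = -4(p + 4)(p + 7).
Expand and collect terms: -4p^2 - 39p - 86 = 0.
By the quadratic formula, p = (39 +/- sqrt(145)) / -8, so p ~= -6.3802 or p ~= -3.3698.
Neither value makes a denominator zero (p != -4, p != -7), so both are valid.

p = -6.3802 or p = -3.3698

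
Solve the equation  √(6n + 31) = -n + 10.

Square both sides: 6n + 31 = (-n + 10)².
Expand and rearrange: n² - 26n + 69 = 0.
Solving gives n = 23 or n = 3.
Check each candidate in the original equation:
  n = 23: √(169) = 13, while -n + 10 = -13 — extraneous.
  n = 3: √(49) = 7, while -n + 10 = 7 — valid.

n = 3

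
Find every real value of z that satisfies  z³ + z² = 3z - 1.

Rearrange: z³ + z² - 3z + 1 = 0.
Possible rational roots are divisors of 1. Testing z = 1 gives 0, so (z - 1) is a factor.
Divide: z³ + z² - 3z + 1 = (z - 1)(z² + 2z - 1).
Apply the quadratic formula to z² + 2z - 1 = 0: z = (-2 ± √8)/2, i.e. z ≈ 0.4142 or z ≈ -2.4142.

z = -2.4142 or z = 0.4142 or z = 1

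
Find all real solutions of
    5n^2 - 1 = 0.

n = -0.4472 or n = 0.4472

Discriminant: (0)^2 - 4*5*(-1) = 20.
Quadratic formula: n = (0 +/- sqrt(20)) / 10.
So n = sqrt(5)/5 ~= 0.4472 or n = -sqrt(5)/5 ~= -0.4472.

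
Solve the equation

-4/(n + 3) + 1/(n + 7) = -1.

n = -7.5311 or n = 0.5311

Multiply both sides by (n + 3)(n + 7):
-4(n + 7) + (n + 3) = -(n + 3)(n + 7).
Expand and collect terms: -n² - 7n + 4 = 0.
By the quadratic formula, n = (7 ± √65) / -2, so n ≈ -7.5311 or n ≈ 0.5311.
Neither value makes a denominator zero (n ≠ -3, n ≠ -7), so both are valid.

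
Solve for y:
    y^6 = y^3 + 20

y = -1.5874 or y = 1.71

Let u = y^3. The equation becomes u^2 - u - 20 = 0.
Factor: (u - 5)(u + 4) = 0, so u = 5 or u = -4.
y^3 = 5 gives y = (5)^(1/3) ~= 1.71.
y^3 = -4 gives y = -(4)^(1/3) ~= -1.5874.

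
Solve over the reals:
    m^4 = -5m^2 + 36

m = -2 or m = 2

Let u = m^2. The equation becomes u^2 + 5u - 36 = 0.
Factor: (u + 9)(u - 4) = 0, so u = -9 or u = 4.
m^2 = -9 < 0 has no real solution.
m^2 = 4 gives m = +/-2.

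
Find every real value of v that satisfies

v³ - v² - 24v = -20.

v = -4.8284 or v = 0.8284 or v = 5

Rearrange: v³ - v² - 24v + 20 = 0.
Possible rational roots are divisors of 20. Testing v = 5 gives 0, so (v - 5) is a factor.
Divide: v³ - v² - 24v + 20 = (v - 5)(v² + 4v - 4).
Apply the quadratic formula to v² + 4v - 4 = 0: v = (-4 ± √32)/2, i.e. v ≈ 0.8284 or v ≈ -4.8284.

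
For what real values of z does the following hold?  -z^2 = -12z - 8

z = -0.6332 or z = 12.6332

Rearrange to standard form: -z^2 + 12z + 8 = 0.
Discriminant: (12)^2 - 4*(-1)*8 = 176.
Quadratic formula: z = (-12 +/- sqrt(176)) / (-2).
So z = 6 - 2*sqrt(11) ~= -0.6332 or z = 6 + 2*sqrt(11) ~= 12.6332.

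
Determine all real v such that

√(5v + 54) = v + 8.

Square both sides: 5v + 54 = (v + 8)².
Expand and rearrange: v² + 11v + 10 = 0.
Solving gives v = -1 or v = -10.
Check each candidate in the original equation:
  v = -1: √(49) = 7, while v + 8 = 7 — valid.
  v = -10: √(4) = 2, while v + 8 = -2 — extraneous.

v = -1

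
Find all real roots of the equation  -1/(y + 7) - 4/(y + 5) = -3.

y = -6.8081 or y = -3.5252

Multiply both sides by (y + 7)(y + 5):
-(y + 5) - 4(y + 7) = -3(y + 7)(y + 5).
Expand and collect terms: -3y^2 - 31y - 72 = 0.
By the quadratic formula, y = (31 +/- sqrt(97)) / -6, so y ~= -6.8081 or y ~= -3.5252.
Neither value makes a denominator zero (y != -7, y != -5), so both are valid.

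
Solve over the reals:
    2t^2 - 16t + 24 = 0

t = 2 or t = 6

Factor: 2(t - 6)(t - 2) = 0.
So t = 6 or t = 2.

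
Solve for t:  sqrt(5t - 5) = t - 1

t = 1 or t = 6

Square both sides: 5t - 5 = (t - 1)^2.
Expand and rearrange: t^2 - 7t + 6 = 0.
Solving gives t = 6 or t = 1.
Check each candidate in the original equation:
  t = 6: sqrt(25) = 5, while t - 1 = 5 — valid.
  t = 1: sqrt(0) = 0, while t - 1 = 0 — valid.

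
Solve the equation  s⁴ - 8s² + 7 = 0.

Let u = s². The equation becomes u² - 8u + 7 = 0.
Factor: (u - 7)(u - 1) = 0, so u = 7 or u = 1.
s² = 7 gives s = ±√(7) ≈ ±2.6458.
s² = 1 gives s = ±1.

s = -2.6458 or s = -1 or s = 1 or s = 2.6458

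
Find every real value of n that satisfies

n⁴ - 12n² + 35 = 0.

Let u = n². The equation becomes u² - 12u + 35 = 0.
Factor: (u - 7)(u - 5) = 0, so u = 7 or u = 5.
n² = 7 gives n = ±√(7) ≈ ±2.6458.
n² = 5 gives n = ±√(5) ≈ ±2.2361.

n = -2.6458 or n = -2.2361 or n = 2.2361 or n = 2.6458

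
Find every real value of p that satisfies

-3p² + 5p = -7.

Rearrange to standard form: -3p² + 5p + 7 = 0.
Discriminant: (5)² − 4·(-3)·7 = 109.
Quadratic formula: p = (-5 ± √109) / (-6).
So p = 5/6 - √(109)/6 ≈ -0.9067 or p = 5/6 + √(109)/6 ≈ 2.5734.

p = -0.9067 or p = 2.5734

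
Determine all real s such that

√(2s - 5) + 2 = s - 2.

Isolate the radical: √(2s - 5) = s - 4.
Square both sides: 2s - 5 = (s - 4)².
Expand and rearrange: s² - 10s + 21 = 0.
Solving gives s = 7 or s = 3.
Check each candidate in the original equation:
  s = 7: √(9) = 3, while s - 4 = 3 — valid.
  s = 3: √(1) = 1, while s - 4 = -1 — extraneous.

s = 7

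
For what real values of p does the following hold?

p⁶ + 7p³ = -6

Let u = p³. The equation becomes u² + 7u + 6 = 0.
Factor: (u + 6)(u + 1) = 0, so u = -6 or u = -1.
p³ = -6 gives p = -∛(6) ≈ -1.8171.
p³ = -1 gives p = -1.

p = -1.8171 or p = -1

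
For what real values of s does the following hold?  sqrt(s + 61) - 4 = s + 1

s = 3

Isolate the radical: sqrt(s + 61) = s + 5.
Square both sides: s + 61 = (s + 5)^2.
Expand and rearrange: s^2 + 9s - 36 = 0.
Solving gives s = 3 or s = -12.
Check each candidate in the original equation:
  s = 3: sqrt(64) = 8, while s + 5 = 8 — valid.
  s = -12: sqrt(49) = 7, while s + 5 = -7 — extraneous.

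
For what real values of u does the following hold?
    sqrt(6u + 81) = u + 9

u = 0

Square both sides: 6u + 81 = (u + 9)^2.
Expand and rearrange: u^2 + 12u = 0.
Solving gives u = 0 or u = -12.
Check each candidate in the original equation:
  u = 0: sqrt(81) = 9, while u + 9 = 9 — valid.
  u = -12: sqrt(9) = 3, while u + 9 = -3 — extraneous.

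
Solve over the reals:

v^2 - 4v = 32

Bring every term to one side: v^2 - 4v - 32 = 0.
Factor: (v + 4)(v - 8) = 0.
So v = -4 or v = 8.

v = -4 or v = 8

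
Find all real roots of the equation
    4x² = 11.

Rearrange to standard form: 4x² - 11 = 0.
Discriminant: (0)² − 4·4·(-11) = 176.
Quadratic formula: x = (0 ± √176) / 8.
So x = √(11)/2 ≈ 1.6583 or x = -√(11)/2 ≈ -1.6583.

x = -1.6583 or x = 1.6583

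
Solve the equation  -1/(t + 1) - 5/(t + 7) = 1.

t = -12.4772 or t = -1.5228

Multiply both sides by (t + 1)(t + 7):
-(t + 7) - 5(t + 1) = (t + 1)(t + 7).
Expand and collect terms: t² + 14t + 19 = 0.
By the quadratic formula, t = (-14 ± √120) / 2, so t ≈ -1.5228 or t ≈ -12.4772.
Neither value makes a denominator zero (t ≠ -1, t ≠ -7), so both are valid.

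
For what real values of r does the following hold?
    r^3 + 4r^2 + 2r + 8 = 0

Possible rational roots are divisors of 8. Testing r = -4 gives 0, so (r + 4) is a factor.
Divide: r^3 + 4r^2 + 2r + 8 = (r + 4)(r^2 + 2).
The quadratic r^2 + 2 has discriminant -8 < 0, so no further real roots.

r = -4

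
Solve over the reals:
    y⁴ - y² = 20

Let u = y². The equation becomes u² - u - 20 = 0.
Factor: (u - 5)(u + 4) = 0, so u = 5 or u = -4.
y² = 5 gives y = ±√(5) ≈ ±2.2361.
y² = -4 < 0 has no real solution.

y = -2.2361 or y = 2.2361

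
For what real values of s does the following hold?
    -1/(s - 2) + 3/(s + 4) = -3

s = -4.9543 or s = 2.2876

Multiply both sides by (s - 2)(s + 4):
-(s + 4) + 3(s - 2) = -3(s - 2)(s + 4).
Expand and collect terms: -3s^2 - 8s + 34 = 0.
By the quadratic formula, s = (8 +/- sqrt(472)) / -6, so s ~= -4.9543 or s ~= 2.2876.
Neither value makes a denominator zero (s != 2, s != -4), so both are valid.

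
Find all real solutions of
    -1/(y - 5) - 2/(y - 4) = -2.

Multiply both sides by (y - 5)(y - 4):
-(y - 4) - 2(y - 5) = -2(y - 5)(y - 4).
Expand and collect terms: -2y² + 21y - 54 = 0.
Factor or apply the quadratic formula: y = 4.5 or y = 6.
Neither value makes a denominator zero (y ≠ 5, y ≠ 4), so both are valid.

y = 4.5 or y = 6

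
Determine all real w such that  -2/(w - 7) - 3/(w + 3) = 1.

w = -6.5208 or w = 5.5208

Multiply both sides by (w - 7)(w + 3):
-2(w + 3) - 3(w - 7) = (w - 7)(w + 3).
Expand and collect terms: w² + w - 36 = 0.
By the quadratic formula, w = (-1 ± √145) / 2, so w ≈ 5.5208 or w ≈ -6.5208.
Neither value makes a denominator zero (w ≠ 7, w ≠ -3), so both are valid.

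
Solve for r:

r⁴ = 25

Let u = r². The equation becomes u² - 25 = 0.
Factor: (u + 5)(u - 5) = 0, so u = -5 or u = 5.
r² = -5 < 0 has no real solution.
r² = 5 gives r = ±√(5) ≈ ±2.2361.

r = -2.2361 or r = 2.2361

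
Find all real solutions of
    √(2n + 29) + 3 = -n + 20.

n = 10

Isolate the radical: √(2n + 29) = -n + 17.
Square both sides: 2n + 29 = (-n + 17)².
Expand and rearrange: n² - 36n + 260 = 0.
Solving gives n = 26 or n = 10.
Check each candidate in the original equation:
  n = 26: √(81) = 9, while -n + 17 = -9 — extraneous.
  n = 10: √(49) = 7, while -n + 17 = 7 — valid.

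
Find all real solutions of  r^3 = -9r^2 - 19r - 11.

r = -6.2361 or r = -1.7639 or r = -1

Rearrange: r^3 + 9r^2 + 19r + 11 = 0.
Possible rational roots are divisors of 11. Testing r = -1 gives 0, so (r + 1) is a factor.
Divide: r^3 + 9r^2 + 19r + 11 = (r + 1)(r^2 + 8r + 11).
Apply the quadratic formula to r^2 + 8r + 11 = 0: r = (-8 +/- sqrt(20))/2, i.e. r ~= -1.7639 or r ~= -6.2361.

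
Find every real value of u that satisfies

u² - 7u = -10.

u = 2 or u = 5

Bring every term to one side: u² - 7u + 10 = 0.
Factor: (u - 5)(u - 2) = 0.
So u = 5 or u = 2.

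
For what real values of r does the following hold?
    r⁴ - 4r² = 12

Let u = r². The equation becomes u² - 4u - 12 = 0.
Factor: (u + 2)(u - 6) = 0, so u = -2 or u = 6.
r² = -2 < 0 has no real solution.
r² = 6 gives r = ±√(6) ≈ ±2.4495.

r = -2.4495 or r = 2.4495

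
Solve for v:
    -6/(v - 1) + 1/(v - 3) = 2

Multiply both sides by (v - 1)(v - 3):
-6(v - 3) + (v - 1) = 2(v - 1)(v - 3).
Expand and collect terms: 2v^2 - 3v - 11 = 0.
By the quadratic formula, v = (3 +/- sqrt(97)) / 4, so v ~= 3.2122 or v ~= -1.7122.
Neither value makes a denominator zero (v != 1, v != 3), so both are valid.

v = -1.7122 or v = 3.2122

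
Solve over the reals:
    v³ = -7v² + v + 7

Rearrange: v³ + 7v² - v - 7 = 0.
Possible rational roots are divisors of -7. Testing v = 1 gives 0, so (v - 1) is a factor.
Divide: v³ + 7v² - v - 7 = (v - 1)(v² + 8v + 7).
Factor the quadratic: v = -1 or v = -7.

v = -7 or v = -1 or v = 1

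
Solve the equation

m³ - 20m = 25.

m = -3.618 or m = -1.382 or m = 5

Rearrange: m³ - 20m - 25 = 0.
Possible rational roots are divisors of -25. Testing m = 5 gives 0, so (m - 5) is a factor.
Divide: m³ - 20m - 25 = (m - 5)(m² + 5m + 5).
Apply the quadratic formula to m² + 5m + 5 = 0: m = (-5 ± √5)/2, i.e. m ≈ -1.382 or m ≈ -3.618.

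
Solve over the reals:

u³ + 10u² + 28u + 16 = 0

u = -5.2361 or u = -4 or u = -0.7639

Possible rational roots are divisors of 16. Testing u = -4 gives 0, so (u + 4) is a factor.
Divide: u³ + 10u² + 28u + 16 = (u + 4)(u² + 6u + 4).
Apply the quadratic formula to u² + 6u + 4 = 0: u = (-6 ± √20)/2, i.e. u ≈ -0.7639 or u ≈ -5.2361.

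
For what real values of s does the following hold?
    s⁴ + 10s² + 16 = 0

No real solutions.

Let u = s². The equation becomes u² + 10u + 16 = 0.
Factor: (u + 8)(u + 2) = 0, so u = -8 or u = -2.
s² = -8 < 0 has no real solution.
s² = -2 < 0 has no real solution.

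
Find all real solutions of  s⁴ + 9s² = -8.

No real solutions.

Let u = s². The equation becomes u² + 9u + 8 = 0.
Factor: (u + 8)(u + 1) = 0, so u = -8 or u = -1.
s² = -8 < 0 has no real solution.
s² = -1 < 0 has no real solution.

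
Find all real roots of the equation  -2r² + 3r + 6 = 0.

Discriminant: (3)² − 4·(-2)·6 = 57.
Quadratic formula: r = (-3 ± √57) / (-4).
So r = 3/4 - √(57)/4 ≈ -1.1375 or r = 3/4 + √(57)/4 ≈ 2.6375.

r = -1.1375 or r = 2.6375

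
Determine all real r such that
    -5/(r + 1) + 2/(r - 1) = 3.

r = -2.393 or r = 1.393

Multiply both sides by (r + 1)(r - 1):
-5(r - 1) + 2(r + 1) = 3(r + 1)(r - 1).
Expand and collect terms: 3r² + 3r - 10 = 0.
By the quadratic formula, r = (-3 ± √129) / 6, so r ≈ 1.393 or r ≈ -2.393.
Neither value makes a denominator zero (r ≠ -1, r ≠ 1), so both are valid.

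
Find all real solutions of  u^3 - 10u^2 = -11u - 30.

Rearrange: u^3 - 10u^2 + 11u + 30 = 0.
Possible rational roots are divisors of 30. Testing u = 3 gives 0, so (u - 3) is a factor.
Divide: u^3 - 10u^2 + 11u + 30 = (u - 3)(u^2 - 7u - 10).
Apply the quadratic formula to u^2 - 7u - 10 = 0: u = (7 +/- sqrt(89))/2, i.e. u ~= 8.217 or u ~= -1.217.

u = -1.217 or u = 3 or u = 8.217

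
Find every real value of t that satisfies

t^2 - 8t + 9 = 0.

Discriminant: (-8)^2 - 4*1*9 = 28.
Quadratic formula: t = (8 +/- sqrt(28)) / 2.
So t = sqrt(7) + 4 ~= 6.6458 or t = 4 - sqrt(7) ~= 1.3542.

t = 1.3542 or t = 6.6458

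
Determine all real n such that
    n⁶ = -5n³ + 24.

n = -2 or n = 1.4422

Let u = n³. The equation becomes u² + 5u - 24 = 0.
Factor: (u + 8)(u - 3) = 0, so u = -8 or u = 3.
n³ = -8 gives n = -2.
n³ = 3 gives n = ∛(3) ≈ 1.4422.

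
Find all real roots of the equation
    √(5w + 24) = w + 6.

w = -4 or w = -3

Square both sides: 5w + 24 = (w + 6)².
Expand and rearrange: w² + 7w + 12 = 0.
Solving gives w = -3 or w = -4.
Check each candidate in the original equation:
  w = -3: √(9) = 3, while w + 6 = 3 — valid.
  w = -4: √(4) = 2, while w + 6 = 2 — valid.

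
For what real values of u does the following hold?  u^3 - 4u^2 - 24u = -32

Rearrange: u^3 - 4u^2 - 24u + 32 = 0.
Possible rational roots are divisors of 32. Testing u = -4 gives 0, so (u + 4) is a factor.
Divide: u^3 - 4u^2 - 24u + 32 = (u + 4)(u^2 - 8u + 8).
Apply the quadratic formula to u^2 - 8u + 8 = 0: u = (8 +/- sqrt(32))/2, i.e. u ~= 6.8284 or u ~= 1.1716.

u = -4 or u = 1.1716 or u = 6.8284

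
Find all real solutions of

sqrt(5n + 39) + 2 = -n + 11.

Isolate the radical: sqrt(5n + 39) = -n + 9.
Square both sides: 5n + 39 = (-n + 9)^2.
Expand and rearrange: n^2 - 23n + 42 = 0.
Solving gives n = 21 or n = 2.
Check each candidate in the original equation:
  n = 21: sqrt(144) = 12, while -n + 9 = -12 — extraneous.
  n = 2: sqrt(49) = 7, while -n + 9 = 7 — valid.

n = 2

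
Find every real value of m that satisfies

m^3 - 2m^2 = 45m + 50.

m = -5 or m = -1.217 or m = 8.217

Rearrange: m^3 - 2m^2 - 45m - 50 = 0.
Possible rational roots are divisors of -50. Testing m = -5 gives 0, so (m + 5) is a factor.
Divide: m^3 - 2m^2 - 45m - 50 = (m + 5)(m^2 - 7m - 10).
Apply the quadratic formula to m^2 - 7m - 10 = 0: m = (7 +/- sqrt(89))/2, i.e. m ~= 8.217 or m ~= -1.217.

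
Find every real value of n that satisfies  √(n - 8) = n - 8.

n = 8 or n = 9

Square both sides: n - 8 = (n - 8)².
Expand and rearrange: n² - 17n + 72 = 0.
Solving gives n = 9 or n = 8.
Check each candidate in the original equation:
  n = 9: √(1) = 1, while n - 8 = 1 — valid.
  n = 8: √(0) = 0, while n - 8 = 0 — valid.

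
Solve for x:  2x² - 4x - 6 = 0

x = -1 or x = 3

Factor: 2(x - 3)(x + 1) = 0.
So x = 3 or x = -1.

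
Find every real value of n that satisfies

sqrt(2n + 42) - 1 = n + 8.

n = -3

Isolate the radical: sqrt(2n + 42) = n + 9.
Square both sides: 2n + 42 = (n + 9)^2.
Expand and rearrange: n^2 + 16n + 39 = 0.
Solving gives n = -3 or n = -13.
Check each candidate in the original equation:
  n = -3: sqrt(36) = 6, while n + 9 = 6 — valid.
  n = -13: sqrt(16) = 4, while n + 9 = -4 — extraneous.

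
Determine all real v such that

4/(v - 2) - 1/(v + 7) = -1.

v = -4

Multiply both sides by (v - 2)(v + 7):
4(v + 7) - (v - 2) = -(v - 2)(v + 7).
Expand and collect terms: -v^2 - 8v - 16 = 0.
This has the repeated root v = -4.
Neither value makes a denominator zero (v != 2, v != -7), so both are valid.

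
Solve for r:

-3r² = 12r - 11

r = -4.7689 or r = 0.7689

Rearrange to standard form: -3r² - 12r + 11 = 0.
Discriminant: (-12)² − 4·(-3)·11 = 276.
Quadratic formula: r = (12 ± √276) / (-6).
So r = -√(69)/3 - 2 ≈ -4.7689 or r = -2 + √(69)/3 ≈ 0.7689.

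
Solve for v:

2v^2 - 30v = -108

Bring every term to one side: 2v^2 - 30v + 108 = 0.
Factor: 2(v - 6)(v - 9) = 0.
So v = 6 or v = 9.

v = 6 or v = 9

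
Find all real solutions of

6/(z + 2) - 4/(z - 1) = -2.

Multiply both sides by (z + 2)(z - 1):
6(z - 1) - 4(z + 2) = -2(z + 2)(z - 1).
Expand and collect terms: -2z² - 4z + 18 = 0.
By the quadratic formula, z = (4 ± √160) / -4, so z ≈ -4.1623 or z ≈ 2.1623.
Neither value makes a denominator zero (z ≠ -2, z ≠ 1), so both are valid.

z = -4.1623 or z = 2.1623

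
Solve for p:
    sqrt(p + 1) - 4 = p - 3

Isolate the radical: sqrt(p + 1) = p + 1.
Square both sides: p + 1 = (p + 1)^2.
Expand and rearrange: p^2 + p = 0.
Solving gives p = 0 or p = -1.
Check each candidate in the original equation:
  p = 0: sqrt(1) = 1, while p + 1 = 1 — valid.
  p = -1: sqrt(0) = 0, while p + 1 = 0 — valid.

p = -1 or p = 0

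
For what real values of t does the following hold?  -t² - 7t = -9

t = -8.1098 or t = 1.1098

Rearrange to standard form: -t² - 7t + 9 = 0.
Discriminant: (-7)² − 4·(-1)·9 = 85.
Quadratic formula: t = (7 ± √85) / (-2).
So t = -√(85)/2 - 7/2 ≈ -8.1098 or t = -7/2 + √(85)/2 ≈ 1.1098.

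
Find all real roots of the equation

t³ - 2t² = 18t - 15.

Rearrange: t³ - 2t² - 18t + 15 = 0.
Possible rational roots are divisors of 15. Testing t = 5 gives 0, so (t - 5) is a factor.
Divide: t³ - 2t² - 18t + 15 = (t - 5)(t² + 3t - 3).
Apply the quadratic formula to t² + 3t - 3 = 0: t = (-3 ± √21)/2, i.e. t ≈ 0.7913 or t ≈ -3.7913.

t = -3.7913 or t = 0.7913 or t = 5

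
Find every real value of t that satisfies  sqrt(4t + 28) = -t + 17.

t = 9

Square both sides: 4t + 28 = (-t + 17)^2.
Expand and rearrange: t^2 - 38t + 261 = 0.
Solving gives t = 29 or t = 9.
Check each candidate in the original equation:
  t = 29: sqrt(144) = 12, while -t + 17 = -12 — extraneous.
  t = 9: sqrt(64) = 8, while -t + 17 = 8 — valid.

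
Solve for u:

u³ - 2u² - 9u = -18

Rearrange: u³ - 2u² - 9u + 18 = 0.
Possible rational roots are divisors of 18. Testing u = 3 gives 0, so (u - 3) is a factor.
Divide: u³ - 2u² - 9u + 18 = (u - 3)(u² + u - 6).
Factor the quadratic: u = 2 or u = -3.

u = -3 or u = 2 or u = 3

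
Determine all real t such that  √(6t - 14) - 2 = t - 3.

t = 3 or t = 5

Isolate the radical: √(6t - 14) = t - 1.
Square both sides: 6t - 14 = (t - 1)².
Expand and rearrange: t² - 8t + 15 = 0.
Solving gives t = 5 or t = 3.
Check each candidate in the original equation:
  t = 5: √(16) = 4, while t - 1 = 4 — valid.
  t = 3: √(4) = 2, while t - 1 = 2 — valid.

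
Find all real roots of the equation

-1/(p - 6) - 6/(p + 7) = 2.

Multiply both sides by (p - 6)(p + 7):
-(p + 7) - 6(p - 6) = 2(p - 6)(p + 7).
Expand and collect terms: 2p^2 + 9p - 113 = 0.
By the quadratic formula, p = (-9 +/- sqrt(985)) / 4, so p ~= 5.5962 or p ~= -10.0962.
Neither value makes a denominator zero (p != 6, p != -7), so both are valid.

p = -10.0962 or p = 5.5962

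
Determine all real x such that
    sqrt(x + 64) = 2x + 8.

Square both sides: x + 64 = (2x + 8)^2.
Expand and rearrange: 4x^2 + 31x = 0.
Solving gives x = 0 or x = -7.75.
Check each candidate in the original equation:
  x = 0: sqrt(64) = 8, while 2x + 8 = 8 — valid.
  x = -7.75: sqrt(56.25) = 7.5, while 2x + 8 = -7.5 — extraneous.

x = 0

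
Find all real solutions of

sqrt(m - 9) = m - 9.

Square both sides: m - 9 = (m - 9)^2.
Expand and rearrange: m^2 - 19m + 90 = 0.
Solving gives m = 10 or m = 9.
Check each candidate in the original equation:
  m = 10: sqrt(1) = 1, while m - 9 = 1 — valid.
  m = 9: sqrt(0) = 0, while m - 9 = 0 — valid.

m = 9 or m = 10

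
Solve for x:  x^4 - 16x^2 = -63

Let u = x^2. The equation becomes u^2 - 16u + 63 = 0.
Factor: (u - 9)(u - 7) = 0, so u = 9 or u = 7.
x^2 = 9 gives x = +/-3.
x^2 = 7 gives x = +/-sqrt(7) ~= +/-2.6458.

x = -3 or x = -2.6458 or x = 2.6458 or x = 3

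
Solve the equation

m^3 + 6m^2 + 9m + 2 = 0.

Possible rational roots are divisors of 2. Testing m = -2 gives 0, so (m + 2) is a factor.
Divide: m^3 + 6m^2 + 9m + 2 = (m + 2)(m^2 + 4m + 1).
Apply the quadratic formula to m^2 + 4m + 1 = 0: m = (-4 +/- sqrt(12))/2, i.e. m ~= -0.2679 or m ~= -3.7321.

m = -3.7321 or m = -2 or m = -0.2679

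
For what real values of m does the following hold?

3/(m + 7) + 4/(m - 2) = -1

m = -11.2915 or m = -0.7085

Multiply both sides by (m + 7)(m - 2):
3(m - 2) + 4(m + 7) = -(m + 7)(m - 2).
Expand and collect terms: -m^2 - 12m - 8 = 0.
By the quadratic formula, m = (12 +/- sqrt(112)) / -2, so m ~= -11.2915 or m ~= -0.7085.
Neither value makes a denominator zero (m != -7, m != 2), so both are valid.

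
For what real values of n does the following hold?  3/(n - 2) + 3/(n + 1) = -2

n = -3.1213 or n = 1.1213

Multiply both sides by (n - 2)(n + 1):
3(n + 1) + 3(n - 2) = -2(n - 2)(n + 1).
Expand and collect terms: -2n² - 4n + 7 = 0.
By the quadratic formula, n = (4 ± √72) / -4, so n ≈ -3.1213 or n ≈ 1.1213.
Neither value makes a denominator zero (n ≠ 2, n ≠ -1), so both are valid.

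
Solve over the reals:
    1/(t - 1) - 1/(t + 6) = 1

t = -6.8875 or t = 1.8875

Multiply both sides by (t - 1)(t + 6):
(t + 6) - (t - 1) = (t - 1)(t + 6).
Expand and collect terms: t² + 5t - 13 = 0.
By the quadratic formula, t = (-5 ± √77) / 2, so t ≈ 1.8875 or t ≈ -6.8875.
Neither value makes a denominator zero (t ≠ 1, t ≠ -6), so both are valid.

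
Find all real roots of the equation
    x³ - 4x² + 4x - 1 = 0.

x = 0.382 or x = 1 or x = 2.618

Possible rational roots are divisors of -1. Testing x = 1 gives 0, so (x - 1) is a factor.
Divide: x³ - 4x² + 4x - 1 = (x - 1)(x² - 3x + 1).
Apply the quadratic formula to x² - 3x + 1 = 0: x = (3 ± √5)/2, i.e. x ≈ 2.618 or x ≈ 0.382.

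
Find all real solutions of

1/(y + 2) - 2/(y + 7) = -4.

y = -6.4704 or y = -2.2796

Multiply both sides by (y + 2)(y + 7):
(y + 7) - 2(y + 2) = -4(y + 2)(y + 7).
Expand and collect terms: -4y² - 35y - 59 = 0.
By the quadratic formula, y = (35 ± √281) / -8, so y ≈ -6.4704 or y ≈ -2.2796.
Neither value makes a denominator zero (y ≠ -2, y ≠ -7), so both are valid.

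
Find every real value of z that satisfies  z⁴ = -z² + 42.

z = -2.4495 or z = 2.4495

Let u = z². The equation becomes u² + u - 42 = 0.
Factor: (u + 7)(u - 6) = 0, so u = -7 or u = 6.
z² = -7 < 0 has no real solution.
z² = 6 gives z = ±√(6) ≈ ±2.4495.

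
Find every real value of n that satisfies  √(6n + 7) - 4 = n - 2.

n = -1 or n = 3

Isolate the radical: √(6n + 7) = n + 2.
Square both sides: 6n + 7 = (n + 2)².
Expand and rearrange: n² - 2n - 3 = 0.
Solving gives n = 3 or n = -1.
Check each candidate in the original equation:
  n = 3: √(25) = 5, while n + 2 = 5 — valid.
  n = -1: √(1) = 1, while n + 2 = 1 — valid.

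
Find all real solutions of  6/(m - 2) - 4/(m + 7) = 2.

Multiply both sides by (m - 2)(m + 7):
6(m + 7) - 4(m - 2) = 2(m - 2)(m + 7).
Expand and collect terms: 2m² + 8m - 78 = 0.
By the quadratic formula, m = (-8 ± √688) / 4, so m ≈ 4.5574 or m ≈ -8.5574.
Neither value makes a denominator zero (m ≠ 2, m ≠ -7), so both are valid.

m = -8.5574 or m = 4.5574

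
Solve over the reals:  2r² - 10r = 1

r = -0.0981 or r = 5.0981

Rearrange to standard form: 2r² - 10r - 1 = 0.
Discriminant: (-10)² − 4·2·(-1) = 108.
Quadratic formula: r = (10 ± √108) / 4.
So r = 5/2 + 3·√(3)/2 ≈ 5.0981 or r = 5/2 - 3·√(3)/2 ≈ -0.0981.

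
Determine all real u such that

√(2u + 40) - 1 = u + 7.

Isolate the radical: √(2u + 40) = u + 8.
Square both sides: 2u + 40 = (u + 8)².
Expand and rearrange: u² + 14u + 24 = 0.
Solving gives u = -2 or u = -12.
Check each candidate in the original equation:
  u = -2: √(36) = 6, while u + 8 = 6 — valid.
  u = -12: √(16) = 4, while u + 8 = -4 — extraneous.

u = -2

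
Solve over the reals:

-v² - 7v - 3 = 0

v = -6.5414 or v = -0.4586

Discriminant: (-7)² − 4·(-1)·(-3) = 37.
Quadratic formula: v = (7 ± √37) / (-2).
So v = -7/2 - √(37)/2 ≈ -6.5414 or v = -7/2 + √(37)/2 ≈ -0.4586.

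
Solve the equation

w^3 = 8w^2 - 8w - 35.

Rearrange: w^3 - 8w^2 + 8w + 35 = 0.
Possible rational roots are divisors of 35. Testing w = 5 gives 0, so (w - 5) is a factor.
Divide: w^3 - 8w^2 + 8w + 35 = (w - 5)(w^2 - 3w - 7).
Apply the quadratic formula to w^2 - 3w - 7 = 0: w = (3 +/- sqrt(37))/2, i.e. w ~= 4.5414 or w ~= -1.5414.

w = -1.5414 or w = 4.5414 or w = 5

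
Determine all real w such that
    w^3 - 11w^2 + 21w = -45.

Rearrange: w^3 - 11w^2 + 21w + 45 = 0.
Possible rational roots are divisors of 45. Testing w = 5 gives 0, so (w - 5) is a factor.
Divide: w^3 - 11w^2 + 21w + 45 = (w - 5)(w^2 - 6w - 9).
Apply the quadratic formula to w^2 - 6w - 9 = 0: w = (6 +/- sqrt(72))/2, i.e. w ~= 7.2426 or w ~= -1.2426.

w = -1.2426 or w = 5 or w = 7.2426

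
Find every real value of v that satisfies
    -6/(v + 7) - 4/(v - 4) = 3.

v = -9.2243 or v = 2.8909

Multiply both sides by (v + 7)(v - 4):
-6(v - 4) - 4(v + 7) = 3(v + 7)(v - 4).
Expand and collect terms: 3v² + 19v - 80 = 0.
By the quadratic formula, v = (-19 ± √1321) / 6, so v ≈ 2.8909 or v ≈ -9.2243.
Neither value makes a denominator zero (v ≠ -7, v ≠ 4), so both are valid.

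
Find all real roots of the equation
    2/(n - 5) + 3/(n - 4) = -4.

n = 3 or n = 4.75

Multiply both sides by (n - 5)(n - 4):
2(n - 4) + 3(n - 5) = -4(n - 5)(n - 4).
Expand and collect terms: -4n^2 + 31n - 57 = 0.
Factor or apply the quadratic formula: n = 3 or n = 4.75.
Neither value makes a denominator zero (n != 5, n != 4), so both are valid.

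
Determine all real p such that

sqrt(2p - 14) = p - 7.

Square both sides: 2p - 14 = (p - 7)^2.
Expand and rearrange: p^2 - 16p + 63 = 0.
Solving gives p = 9 or p = 7.
Check each candidate in the original equation:
  p = 9: sqrt(4) = 2, while p - 7 = 2 — valid.
  p = 7: sqrt(0) = 0, while p - 7 = 0 — valid.

p = 7 or p = 9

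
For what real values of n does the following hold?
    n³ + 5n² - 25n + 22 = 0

n = -8.3218 or n = 1.3218 or n = 2

Possible rational roots are divisors of 22. Testing n = 2 gives 0, so (n - 2) is a factor.
Divide: n³ + 5n² - 25n + 22 = (n - 2)(n² + 7n - 11).
Apply the quadratic formula to n² + 7n - 11 = 0: n = (-7 ± √93)/2, i.e. n ≈ 1.3218 or n ≈ -8.3218.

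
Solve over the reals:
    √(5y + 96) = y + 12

Square both sides: 5y + 96 = (y + 12)².
Expand and rearrange: y² + 19y + 48 = 0.
Solving gives y = -3 or y = -16.
Check each candidate in the original equation:
  y = -3: √(81) = 9, while y + 12 = 9 — valid.
  y = -16: √(16) = 4, while y + 12 = -4 — extraneous.

y = -3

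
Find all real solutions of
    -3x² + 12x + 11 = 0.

x = -0.7689 or x = 4.7689

Discriminant: (12)² − 4·(-3)·11 = 276.
Quadratic formula: x = (-12 ± √276) / (-6).
So x = 2 - √(69)/3 ≈ -0.7689 or x = 2 + √(69)/3 ≈ 4.7689.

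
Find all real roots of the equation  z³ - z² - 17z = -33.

Rearrange: z³ - z² - 17z + 33 = 0.
Possible rational roots are divisors of 33. Testing z = 3 gives 0, so (z - 3) is a factor.
Divide: z³ - z² - 17z + 33 = (z - 3)(z² + 2z - 11).
Apply the quadratic formula to z² + 2z - 11 = 0: z = (-2 ± √48)/2, i.e. z ≈ 2.4641 or z ≈ -4.4641.

z = -4.4641 or z = 2.4641 or z = 3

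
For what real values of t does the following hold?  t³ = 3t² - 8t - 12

t = -1

Rearrange: t³ - 3t² + 8t + 12 = 0.
Possible rational roots are divisors of 12. Testing t = -1 gives 0, so (t + 1) is a factor.
Divide: t³ - 3t² + 8t + 12 = (t + 1)(t² - 4t + 12).
The quadratic t² - 4t + 12 has discriminant -32 < 0, so no further real roots.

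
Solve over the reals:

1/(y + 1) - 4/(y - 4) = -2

y = -1.3642 or y = 5.8642

Multiply both sides by (y + 1)(y - 4):
(y - 4) - 4(y + 1) = -2(y + 1)(y - 4).
Expand and collect terms: -2y² + 9y + 16 = 0.
By the quadratic formula, y = (-9 ± √209) / -4, so y ≈ -1.3642 or y ≈ 5.8642.
Neither value makes a denominator zero (y ≠ -1, y ≠ 4), so both are valid.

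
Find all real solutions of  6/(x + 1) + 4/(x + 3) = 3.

Multiply both sides by (x + 1)(x + 3):
6(x + 3) + 4(x + 1) = 3(x + 1)(x + 3).
Expand and collect terms: 3x² + 2x - 13 = 0.
By the quadratic formula, x = (-2 ± √160) / 6, so x ≈ 1.7749 or x ≈ -2.4415.
Neither value makes a denominator zero (x ≠ -1, x ≠ -3), so both are valid.

x = -2.4415 or x = 1.7749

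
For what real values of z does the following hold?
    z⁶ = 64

z = -2 or z = 2

Let u = z³. The equation becomes u² - 64 = 0.
Factor: (u + 8)(u - 8) = 0, so u = -8 or u = 8.
z³ = -8 gives z = -2.
z³ = 8 gives z = 2.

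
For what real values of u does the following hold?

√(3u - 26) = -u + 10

Square both sides: 3u - 26 = (-u + 10)².
Expand and rearrange: u² - 23u + 126 = 0.
Solving gives u = 14 or u = 9.
Check each candidate in the original equation:
  u = 14: √(16) = 4, while -u + 10 = -4 — extraneous.
  u = 9: √(1) = 1, while -u + 10 = 1 — valid.

u = 9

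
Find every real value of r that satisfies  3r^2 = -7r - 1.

Rearrange to standard form: 3r^2 + 7r + 1 = 0.
Discriminant: (7)^2 - 4*3*1 = 37.
Quadratic formula: r = (-7 +/- sqrt(37)) / 6.
So r = -7/6 + sqrt(37)/6 ~= -0.1529 or r = -7/6 - sqrt(37)/6 ~= -2.1805.

r = -2.1805 or r = -0.1529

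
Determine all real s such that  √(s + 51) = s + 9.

s = -2

Square both sides: s + 51 = (s + 9)².
Expand and rearrange: s² + 17s + 30 = 0.
Solving gives s = -2 or s = -15.
Check each candidate in the original equation:
  s = -2: √(49) = 7, while s + 9 = 7 — valid.
  s = -15: √(36) = 6, while s + 9 = -6 — extraneous.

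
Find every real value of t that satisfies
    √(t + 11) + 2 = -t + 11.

Isolate the radical: √(t + 11) = -t + 9.
Square both sides: t + 11 = (-t + 9)².
Expand and rearrange: t² - 19t + 70 = 0.
Solving gives t = 14 or t = 5.
Check each candidate in the original equation:
  t = 14: √(25) = 5, while -t + 9 = -5 — extraneous.
  t = 5: √(16) = 4, while -t + 9 = 4 — valid.

t = 5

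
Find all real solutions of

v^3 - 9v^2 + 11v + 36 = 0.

v = -1.4051 or v = 4 or v = 6.4051

Possible rational roots are divisors of 36. Testing v = 4 gives 0, so (v - 4) is a factor.
Divide: v^3 - 9v^2 + 11v + 36 = (v - 4)(v^2 - 5v - 9).
Apply the quadratic formula to v^2 - 5v - 9 = 0: v = (5 +/- sqrt(61))/2, i.e. v ~= 6.4051 or v ~= -1.4051.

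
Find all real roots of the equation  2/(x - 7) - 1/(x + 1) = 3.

Multiply both sides by (x - 7)(x + 1):
2(x + 1) - (x - 7) = 3(x - 7)(x + 1).
Expand and collect terms: 3x^2 - 19x - 30 = 0.
By the quadratic formula, x = (19 +/- sqrt(721)) / 6, so x ~= 7.6419 or x ~= -1.3086.
Neither value makes a denominator zero (x != 7, x != -1), so both are valid.

x = -1.3086 or x = 7.6419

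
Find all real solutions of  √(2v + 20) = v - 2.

v = 8

Square both sides: 2v + 20 = (v - 2)².
Expand and rearrange: v² - 6v - 16 = 0.
Solving gives v = 8 or v = -2.
Check each candidate in the original equation:
  v = 8: √(36) = 6, while v - 2 = 6 — valid.
  v = -2: √(16) = 4, while v - 2 = -4 — extraneous.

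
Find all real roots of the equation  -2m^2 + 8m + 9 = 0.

Discriminant: (8)^2 - 4*(-2)*9 = 136.
Quadratic formula: m = (-8 +/- sqrt(136)) / (-4).
So m = 2 - sqrt(34)/2 ~= -0.9155 or m = 2 + sqrt(34)/2 ~= 4.9155.

m = -0.9155 or m = 4.9155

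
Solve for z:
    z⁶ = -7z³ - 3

z = -1.8702 or z = -0.7712

Let u = z³. The equation becomes u² + 7u + 3 = 0.
By the quadratic formula, u = -7/2 + √(37)/2 or u = -7/2 - √(37)/2.
z³ = -7/2 + √(37)/2 gives z = -∛(7/2 - √(37)/2) ≈ -0.7712.
z³ = -7/2 - √(37)/2 gives z = -∛(√(37)/2 + 7/2) ≈ -1.8702.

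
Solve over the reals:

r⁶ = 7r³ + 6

Let u = r³. The equation becomes u² - 7u - 6 = 0.
By the quadratic formula, u = 7/2 + √(73)/2 or u = 7/2 - √(73)/2.
r³ = 7/2 + √(73)/2 gives r = ∛(7/2 + √(73)/2) ≈ 1.9808.
r³ = 7/2 - √(73)/2 gives r = -∛(-7/2 + √(73)/2) ≈ -0.9174.

r = -0.9174 or r = 1.9808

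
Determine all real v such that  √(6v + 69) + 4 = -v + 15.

Isolate the radical: √(6v + 69) = -v + 11.
Square both sides: 6v + 69 = (-v + 11)².
Expand and rearrange: v² - 28v + 52 = 0.
Solving gives v = 26 or v = 2.
Check each candidate in the original equation:
  v = 26: √(225) = 15, while -v + 11 = -15 — extraneous.
  v = 2: √(81) = 9, while -v + 11 = 9 — valid.

v = 2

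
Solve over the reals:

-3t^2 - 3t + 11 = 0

t = -2.4791 or t = 1.4791

Discriminant: (-3)^2 - 4*(-3)*11 = 141.
Quadratic formula: t = (3 +/- sqrt(141)) / (-6).
So t = -sqrt(141)/6 - 1/2 ~= -2.4791 or t = -1/2 + sqrt(141)/6 ~= 1.4791.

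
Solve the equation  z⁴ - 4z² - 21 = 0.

z = -2.6458 or z = 2.6458

Let u = z². The equation becomes u² - 4u - 21 = 0.
Factor: (u - 7)(u + 3) = 0, so u = 7 or u = -3.
z² = 7 gives z = ±√(7) ≈ ±2.6458.
z² = -3 < 0 has no real solution.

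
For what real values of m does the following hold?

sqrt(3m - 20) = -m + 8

m = 7

Square both sides: 3m - 20 = (-m + 8)^2.
Expand and rearrange: m^2 - 19m + 84 = 0.
Solving gives m = 12 or m = 7.
Check each candidate in the original equation:
  m = 12: sqrt(16) = 4, while -m + 8 = -4 — extraneous.
  m = 7: sqrt(1) = 1, while -m + 8 = 1 — valid.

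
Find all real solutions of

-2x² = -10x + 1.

x = 0.1021 or x = 4.8979

Rearrange to standard form: -2x² + 10x - 1 = 0.
Discriminant: (10)² − 4·(-2)·(-1) = 92.
Quadratic formula: x = (-10 ± √92) / (-4).
So x = 5/2 - √(23)/2 ≈ 0.1021 or x = √(23)/2 + 5/2 ≈ 4.8979.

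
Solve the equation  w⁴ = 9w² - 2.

Let u = w². The equation becomes u² - 9u + 2 = 0.
By the quadratic formula, u = √(73)/2 + 9/2 or u = 9/2 - √(73)/2.
w² = √(73)/2 + 9/2 gives w = ±√(√(73)/2 + 9/2) ≈ ±2.9618.
w² = 9/2 - √(73)/2 gives w = ±√(9/2 - √(73)/2) ≈ ±0.4775.

w = -2.9618 or w = -0.4775 or w = 0.4775 or w = 2.9618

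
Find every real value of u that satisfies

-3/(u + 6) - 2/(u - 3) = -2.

u = -4.673 or u = 4.173

Multiply both sides by (u + 6)(u - 3):
-3(u - 3) - 2(u + 6) = -2(u + 6)(u - 3).
Expand and collect terms: -2u² - u + 39 = 0.
By the quadratic formula, u = (1 ± √313) / -4, so u ≈ -4.673 or u ≈ 4.173.
Neither value makes a denominator zero (u ≠ -6, u ≠ 3), so both are valid.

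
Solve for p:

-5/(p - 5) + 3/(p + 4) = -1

Multiply both sides by (p - 5)(p + 4):
-5(p + 4) + 3(p - 5) = -(p - 5)(p + 4).
Expand and collect terms: -p^2 + 3p + 55 = 0.
By the quadratic formula, p = (-3 +/- sqrt(229)) / -2, so p ~= -6.0664 or p ~= 9.0664.
Neither value makes a denominator zero (p != 5, p != -4), so both are valid.

p = -6.0664 or p = 9.0664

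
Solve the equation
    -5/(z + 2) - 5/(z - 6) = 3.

z = -4 or z = 4.6667

Multiply both sides by (z + 2)(z - 6):
-5(z - 6) - 5(z + 2) = 3(z + 2)(z - 6).
Expand and collect terms: 3z² - 2z - 56 = 0.
Factor or apply the quadratic formula: z = 4.6667 or z = -4.
Neither value makes a denominator zero (z ≠ -2, z ≠ 6), so both are valid.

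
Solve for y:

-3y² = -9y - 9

y = -0.7913 or y = 3.7913

Rearrange to standard form: -3y² + 9y + 9 = 0.
Discriminant: (9)² − 4·(-3)·9 = 189.
Quadratic formula: y = (-9 ± √189) / (-6).
So y = 3/2 - √(21)/2 ≈ -0.7913 or y = 3/2 + √(21)/2 ≈ 3.7913.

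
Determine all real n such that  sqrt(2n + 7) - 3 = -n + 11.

Isolate the radical: sqrt(2n + 7) = -n + 14.
Square both sides: 2n + 7 = (-n + 14)^2.
Expand and rearrange: n^2 - 30n + 189 = 0.
Solving gives n = 21 or n = 9.
Check each candidate in the original equation:
  n = 21: sqrt(49) = 7, while -n + 14 = -7 — extraneous.
  n = 9: sqrt(25) = 5, while -n + 14 = 5 — valid.

n = 9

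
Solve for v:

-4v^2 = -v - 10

v = -1.4611 or v = 1.7111

Rearrange to standard form: -4v^2 + v + 10 = 0.
Discriminant: (1)^2 - 4*(-4)*10 = 161.
Quadratic formula: v = (-1 +/- sqrt(161)) / (-8).
So v = 1/8 - sqrt(161)/8 ~= -1.4611 or v = 1/8 + sqrt(161)/8 ~= 1.7111.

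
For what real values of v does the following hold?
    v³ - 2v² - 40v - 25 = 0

v = -5 or v = -0.6533 or v = 7.6533

Possible rational roots are divisors of -25. Testing v = -5 gives 0, so (v + 5) is a factor.
Divide: v³ - 2v² - 40v - 25 = (v + 5)(v² - 7v - 5).
Apply the quadratic formula to v² - 7v - 5 = 0: v = (7 ± √69)/2, i.e. v ≈ 7.6533 or v ≈ -0.6533.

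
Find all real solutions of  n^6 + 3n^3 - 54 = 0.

Let u = n^3. The equation becomes u^2 + 3u - 54 = 0.
Factor: (u + 9)(u - 6) = 0, so u = -9 or u = 6.
n^3 = -9 gives n = -(9)^(1/3) ~= -2.0801.
n^3 = 6 gives n = (6)^(1/3) ~= 1.8171.

n = -2.0801 or n = 1.8171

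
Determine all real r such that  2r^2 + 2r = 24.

Bring every term to one side: 2r^2 + 2r - 24 = 0.
Factor: 2(r - 3)(r + 4) = 0.
So r = 3 or r = -4.

r = -4 or r = 3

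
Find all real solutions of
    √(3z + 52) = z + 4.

z = 4

Square both sides: 3z + 52 = (z + 4)².
Expand and rearrange: z² + 5z - 36 = 0.
Solving gives z = 4 or z = -9.
Check each candidate in the original equation:
  z = 4: √(64) = 8, while z + 4 = 8 — valid.
  z = -9: √(25) = 5, while z + 4 = -5 — extraneous.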